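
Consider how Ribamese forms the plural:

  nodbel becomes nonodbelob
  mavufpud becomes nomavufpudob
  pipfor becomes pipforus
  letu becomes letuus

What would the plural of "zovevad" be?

nozovevadob

"zovevad" ends in -d. The one such stem in the data (mavufpud → nomavufpudob) adds no- … -ob around the stem, so the same rule applies.
The other pattern: stems ending in -r or -u add -us.
So zovevad → nozovevadob.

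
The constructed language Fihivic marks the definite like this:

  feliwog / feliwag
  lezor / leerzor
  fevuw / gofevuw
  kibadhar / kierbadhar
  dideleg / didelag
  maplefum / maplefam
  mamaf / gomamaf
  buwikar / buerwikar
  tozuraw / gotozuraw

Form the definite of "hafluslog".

hafluslag

feliwog and lezor both have last vowel 'o' yet inflect differently (feliwag, leerzor), so the last vowel is not what conditions the rule; the final letter is.
"hafluslog" ends in -g. The stems ending in -g (feliwog → feliwag, dideleg → didelag) change the last vowel to 'a'.
The other patterns: stems ending in -r insert -er- after the first vowel; stems ending in -f or -w add the prefix go-.
So hafluslog → hafluslag.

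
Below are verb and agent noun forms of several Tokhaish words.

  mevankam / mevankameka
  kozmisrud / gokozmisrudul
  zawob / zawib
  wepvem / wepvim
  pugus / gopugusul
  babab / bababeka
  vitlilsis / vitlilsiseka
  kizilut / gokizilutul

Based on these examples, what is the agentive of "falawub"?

"falawub" has last vowel 'u'. The stems whose last vowel is 'u' (kizilut → gokizilutul, kozmisrud → gokozmisrudul, pugus → gopugusul) add go- … -ul around the stem.
The other patterns: stems whose last vowel is 'a' or 'i' add -eka; stems whose last vowel is 'e' or 'o' change the last vowel to 'i'.
So falawub → gofalawubul.

gofalawubul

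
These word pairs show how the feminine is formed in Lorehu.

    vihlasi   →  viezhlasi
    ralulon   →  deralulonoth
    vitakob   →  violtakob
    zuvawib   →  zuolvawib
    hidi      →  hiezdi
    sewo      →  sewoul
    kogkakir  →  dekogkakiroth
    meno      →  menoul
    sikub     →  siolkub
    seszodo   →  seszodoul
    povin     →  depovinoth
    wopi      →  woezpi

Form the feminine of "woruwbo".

woruwboul

vihlasi and zuvawib both have last vowel 'i' yet inflect differently (viezhlasi, zuolvawib), so the last vowel is not what conditions the rule; the final letter is.
"woruwbo" ends in -o. The stems ending in -o (seszodo → seszodoul, meno → menoul, sewo → sewoul) add -ul.
The other patterns: stems ending in -i insert -ez- after the first vowel; stems ending in -b insert -ol- after the first vowel; stems ending in -n or -r add de- … -oth around the stem.
So woruwbo → woruwboul.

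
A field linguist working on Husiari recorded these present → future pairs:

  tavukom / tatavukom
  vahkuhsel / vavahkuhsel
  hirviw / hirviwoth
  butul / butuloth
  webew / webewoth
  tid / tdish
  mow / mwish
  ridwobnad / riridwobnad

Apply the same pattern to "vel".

"vel" has 1 vowel. The stems with 1 vowel (mow → mwish, tid → tdish) delete the last vowel and add -ish.
So vel → vlish.

vlish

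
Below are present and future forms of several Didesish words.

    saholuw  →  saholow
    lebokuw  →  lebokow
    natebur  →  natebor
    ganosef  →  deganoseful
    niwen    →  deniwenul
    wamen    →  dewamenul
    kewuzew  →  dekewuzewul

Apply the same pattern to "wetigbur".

"wetigbur" has last vowel 'u'. The stems whose last vowel is 'u' (saholuw → saholow, lebokuw → lebokow, natebur → natebor) change the last vowel to 'o'.
The other pattern: stems whose last vowel is 'e' add de- … -ul around the stem.
So wetigbur → wetigbor.

wetigbor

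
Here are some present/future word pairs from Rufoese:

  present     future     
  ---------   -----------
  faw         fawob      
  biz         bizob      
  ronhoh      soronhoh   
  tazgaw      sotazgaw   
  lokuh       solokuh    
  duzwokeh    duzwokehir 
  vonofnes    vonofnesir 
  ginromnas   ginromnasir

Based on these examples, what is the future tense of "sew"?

faw and tazgaw both end in -w yet inflect differently (fawob, sotazgaw), so the final letter is not what conditions the rule; the number of vowels is.
"sew" has 1 vowel. The stems with 1 vowel (faw → fawob, biz → bizob) add -ob.
So sew → sewob.

sewob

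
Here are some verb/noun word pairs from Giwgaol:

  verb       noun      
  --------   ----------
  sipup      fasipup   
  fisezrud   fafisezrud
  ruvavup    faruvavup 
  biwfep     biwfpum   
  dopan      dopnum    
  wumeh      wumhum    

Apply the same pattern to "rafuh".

farafuh

"rafuh" has last vowel 'u'. The stems whose last vowel is 'u' (sipup → fasipup, fisezrud → fafisezrud, ruvavup → faruvavup) add the prefix fa-.
The other pattern: stems whose last vowel is 'a' or 'e' delete the last vowel and add -um.
So rafuh → farafuh.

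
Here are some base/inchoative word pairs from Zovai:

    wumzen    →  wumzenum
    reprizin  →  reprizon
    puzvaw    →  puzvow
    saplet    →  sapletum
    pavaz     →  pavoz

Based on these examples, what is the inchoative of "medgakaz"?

wumzen and reprizin both end in -n yet inflect differently (wumzenum, reprizon), so the final letter is not what conditions the rule; the last vowel is.
"medgakaz" has last vowel 'a'. The stems whose last vowel is 'a' (puzvaw → puzvow, pavaz → pavoz) change the last vowel to 'o'.
So medgakaz → medgakoz.

medgakoz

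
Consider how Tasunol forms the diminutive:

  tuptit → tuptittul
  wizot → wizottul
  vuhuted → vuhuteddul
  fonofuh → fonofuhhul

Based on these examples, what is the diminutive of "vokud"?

vokuddul

Every pair shown (tuptit → tuptittul, wizot → wizottul, vuhuted → vuhuteddul, …) follows the same rule: double the final consonant and add -ul.
So vokud → vokuddul.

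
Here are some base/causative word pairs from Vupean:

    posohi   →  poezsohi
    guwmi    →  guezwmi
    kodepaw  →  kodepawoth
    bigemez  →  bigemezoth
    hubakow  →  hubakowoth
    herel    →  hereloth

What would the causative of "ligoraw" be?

ligorawoth

herel and guwmi both have 2 vowels yet inflect differently (hereloth, guezwmi), so the number of vowels is not what conditions the rule; whether the stem ends in a vowel or a consonant is.
"ligoraw" ends in a consonant. The stems ending in a consonant (bigemez → bigemezoth, kodepaw → kodepawoth, hubakow → hubakowoth) add -oth.
So ligoraw → ligorawoth.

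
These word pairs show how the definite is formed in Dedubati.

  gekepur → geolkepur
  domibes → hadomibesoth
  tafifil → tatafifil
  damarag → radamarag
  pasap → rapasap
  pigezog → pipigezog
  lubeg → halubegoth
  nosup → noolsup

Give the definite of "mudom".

nosup and pasap both end in -p yet inflect differently (noolsup, rapasap), so the final letter is not what conditions the rule; the last vowel is.
"mudom" has last vowel 'o'. The one such stem in the data (pigezog → pipigezog) repeats the first consonant+vowel as a prefix (as does tafifil), so the same rule applies.
The other patterns: stems whose last vowel is 'u' insert -ol- after the first vowel; stems whose last vowel is 'a' add the prefix ra-; stems whose last vowel is 'e' add ha- … -oth around the stem.
So mudom → mumudom.

mumudom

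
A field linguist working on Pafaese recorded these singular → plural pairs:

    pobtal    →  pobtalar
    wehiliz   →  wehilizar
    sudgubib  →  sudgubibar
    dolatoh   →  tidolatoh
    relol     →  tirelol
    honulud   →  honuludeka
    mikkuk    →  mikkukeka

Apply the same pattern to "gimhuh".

gimhuheka

pobtal and relol both end in -l yet inflect differently (pobtalar, tirelol), so the final letter is not what conditions the rule; the last vowel is.
"gimhuh" has last vowel 'u'. The stems whose last vowel is 'u' (honulud → honuludeka, mikkuk → mikkukeka) add -eka.
The other patterns: stems whose last vowel is 'a' or 'i' add -ar; stems whose last vowel is 'o' add the prefix ti-.
So gimhuh → gimhuheka.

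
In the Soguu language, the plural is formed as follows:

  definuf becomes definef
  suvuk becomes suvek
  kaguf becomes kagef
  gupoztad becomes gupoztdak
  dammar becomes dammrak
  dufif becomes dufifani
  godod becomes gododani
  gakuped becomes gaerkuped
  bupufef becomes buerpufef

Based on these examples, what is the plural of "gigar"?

gigrak

"gigar" has last vowel 'a'. The stems whose last vowel is 'a' (gupoztad → gupoztdak, dammar → dammrak) delete the last vowel and add -ak.
The other patterns: stems whose last vowel is 'u' change the last vowel to 'e'; stems whose last vowel is 'i' or 'o' add -ani; stems whose last vowel is 'e' insert -er- after the first vowel.
So gigar → gigrak.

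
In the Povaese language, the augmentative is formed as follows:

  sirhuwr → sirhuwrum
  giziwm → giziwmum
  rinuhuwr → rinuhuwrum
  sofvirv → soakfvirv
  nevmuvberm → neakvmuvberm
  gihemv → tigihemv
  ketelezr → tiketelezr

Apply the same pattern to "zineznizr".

"zineznizr" has second-to-last letter 'z'. The one such stem in the data (ketelezr → tiketelezr) adds the prefix ti-, so the same rule applies.
The other patterns: stems whose second-to-last letter is 'w' add -um; stems whose second-to-last letter is 'r' insert -ak- after the first vowel.
So zineznizr → tizineznizr.

tizineznizr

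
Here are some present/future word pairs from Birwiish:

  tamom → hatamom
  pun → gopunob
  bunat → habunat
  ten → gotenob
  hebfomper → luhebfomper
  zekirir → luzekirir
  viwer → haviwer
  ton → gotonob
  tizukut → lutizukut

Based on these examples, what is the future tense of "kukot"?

hakukot

"kukot" has 2 vowels. The stems with 2 vowels (tamom → hatamom, bunat → habunat, viwer → haviwer) add the prefix ha-.
So kukot → hakukot.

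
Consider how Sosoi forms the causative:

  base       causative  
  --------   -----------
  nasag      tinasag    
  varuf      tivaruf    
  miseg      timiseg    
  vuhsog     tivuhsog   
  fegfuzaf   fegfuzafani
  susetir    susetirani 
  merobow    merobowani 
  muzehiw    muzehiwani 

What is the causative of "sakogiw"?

varuf and fegfuzaf both end in -f yet inflect differently (tivaruf, fegfuzafani), so the final letter is not what conditions the rule; the number of vowels is.
"sakogiw" has 3 vowels. The stems with 3 vowels (fegfuzaf → fegfuzafani, susetir → susetirani, merobow → merobowani) add -ani.
The other pattern: stems with 2 vowels add the prefix ti-.
So sakogiw → sakogiwani.

sakogiwani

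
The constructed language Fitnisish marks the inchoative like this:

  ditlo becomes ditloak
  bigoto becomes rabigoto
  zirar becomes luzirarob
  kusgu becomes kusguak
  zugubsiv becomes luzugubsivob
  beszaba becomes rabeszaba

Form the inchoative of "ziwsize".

luziwsizeob

bigoto and ditlo both end in -o yet inflect differently (rabigoto, ditloak), so the final letter is not what conditions the rule; the first letter is.
"ziwsize" begins with z-. The stems beginning with z- (zugubsiv → luzugubsivob, zirar → luzirarob) add lu- … -ob around the stem.
So ziwsize → luziwsizeob.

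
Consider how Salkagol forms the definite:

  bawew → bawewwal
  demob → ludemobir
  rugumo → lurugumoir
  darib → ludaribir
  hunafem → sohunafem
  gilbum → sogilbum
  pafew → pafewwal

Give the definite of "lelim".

solelim

hunafem and pafew both have last vowel 'e' yet inflect differently (sohunafem, pafewwal), so the last vowel is not what conditions the rule; the final letter is.
"lelim" ends in -m. The stems ending in -m (gilbum → sogilbum, hunafem → sohunafem) add the prefix so-.
So lelim → solelim.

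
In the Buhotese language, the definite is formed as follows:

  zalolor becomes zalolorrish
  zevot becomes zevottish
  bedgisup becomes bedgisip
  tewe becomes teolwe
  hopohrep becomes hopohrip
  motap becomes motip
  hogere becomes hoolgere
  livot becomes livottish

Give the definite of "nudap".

nudip

hogere and hopohrep both have last vowel 'e' yet inflect differently (hoolgere, hopohrip), so the last vowel is not what conditions the rule; the final letter is.
"nudap" ends in -p. The stems ending in -p (bedgisup → bedgisip, motap → motip, hopohrep → hopohrip) change the last vowel to 'i'.
The other patterns: stems ending in -e insert -ol- after the first vowel; stems ending in -r or -t double the final consonant and add -ish.
So nudap → nudip.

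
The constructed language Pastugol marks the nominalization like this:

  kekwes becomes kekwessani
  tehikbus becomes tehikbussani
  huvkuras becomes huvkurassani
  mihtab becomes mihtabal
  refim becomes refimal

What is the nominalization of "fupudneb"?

fupudnebal

huvkuras and mihtab both have last vowel 'a' yet inflect differently (huvkurassani, mihtabal), so the last vowel is not what conditions the rule; the final letter is.
"fupudneb" ends in -b. The one such stem in the data (mihtab → mihtabal) adds -al, so the same rule applies.
So fupudneb → fupudnebal.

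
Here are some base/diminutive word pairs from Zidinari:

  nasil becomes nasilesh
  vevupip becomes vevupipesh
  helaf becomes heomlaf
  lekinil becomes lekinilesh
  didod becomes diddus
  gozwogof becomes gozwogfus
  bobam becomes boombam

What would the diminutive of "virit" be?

gozwogof and helaf both end in -f yet inflect differently (gozwogfus, heomlaf), so the final letter is not what conditions the rule; the last vowel is.
"virit" has last vowel 'i'. The stems whose last vowel is 'i' (nasil → nasilesh, vevupip → vevupipesh, lekinil → lekinilesh) add -esh.
The other patterns: stems whose last vowel is 'o' delete the last vowel and add -us; stems whose last vowel is 'a' insert -om- after the first vowel.
So virit → viritesh.

viritesh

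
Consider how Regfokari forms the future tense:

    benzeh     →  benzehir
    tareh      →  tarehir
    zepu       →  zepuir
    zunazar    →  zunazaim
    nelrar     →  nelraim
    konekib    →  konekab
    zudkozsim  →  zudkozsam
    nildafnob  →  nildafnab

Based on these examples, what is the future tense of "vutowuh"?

vutowuhir

"vutowuh" ends in -h. The stems ending in -h (benzeh → benzehir, tareh → tarehir) add -ir.
The other patterns: stems ending in -r drop the final letter and add -im; stems ending in -b or -m change the last vowel to 'a'.
So vutowuh → vutowuhir.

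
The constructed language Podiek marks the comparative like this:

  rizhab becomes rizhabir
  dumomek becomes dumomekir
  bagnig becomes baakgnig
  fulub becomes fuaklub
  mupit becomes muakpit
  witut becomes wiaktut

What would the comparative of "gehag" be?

gehagir

rizhab and fulub both end in -b yet inflect differently (rizhabir, fuaklub), so the final letter is not what conditions the rule; the last vowel is.
"gehag" has last vowel 'a'. The one such stem in the data (rizhab → rizhabir) adds -ir, so the same rule applies.
The other pattern: stems whose last vowel is 'i' or 'u' insert -ak- after the first vowel.
So gehag → gehagir.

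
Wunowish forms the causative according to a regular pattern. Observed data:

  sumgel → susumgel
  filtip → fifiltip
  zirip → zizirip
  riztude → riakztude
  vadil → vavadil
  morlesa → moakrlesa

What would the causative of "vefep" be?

riztude and sumgel both have last vowel 'e' yet inflect differently (riakztude, susumgel), so the last vowel is not what conditions the rule; whether the stem ends in a vowel or a consonant is.
"vefep" ends in a consonant. The stems ending in a consonant (zirip → zizirip, vadil → vavadil, sumgel → susumgel) repeat the first consonant+vowel as a prefix.
The other pattern: stems ending in a vowel insert -ak- after the first vowel.
So vefep → vevefep.

vevefep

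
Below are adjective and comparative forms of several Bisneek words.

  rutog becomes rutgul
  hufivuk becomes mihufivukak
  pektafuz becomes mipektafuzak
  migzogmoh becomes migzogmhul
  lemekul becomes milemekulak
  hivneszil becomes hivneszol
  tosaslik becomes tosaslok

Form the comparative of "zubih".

lemekul and hivneszil both end in -l yet inflect differently (milemekulak, hivneszol), so the final letter is not what conditions the rule; the last vowel is.
"zubih" has last vowel 'i'. The stems whose last vowel is 'i' (hivneszil → hivneszol, tosaslik → tosaslok) change the last vowel to 'o'.
So zubih → zuboh.

zuboh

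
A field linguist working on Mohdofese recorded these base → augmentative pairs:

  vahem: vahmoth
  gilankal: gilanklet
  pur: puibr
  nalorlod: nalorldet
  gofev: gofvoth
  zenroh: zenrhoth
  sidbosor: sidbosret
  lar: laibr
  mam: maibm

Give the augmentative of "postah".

mam and vahem both end in -m yet inflect differently (maibm, vahmoth), so the final letter is not what conditions the rule; the number of vowels is.
"postah" has 2 vowels. The stems with 2 vowels (vahem → vahmoth, gofev → gofvoth, zenroh → zenrhoth) delete the last vowel and add -oth.
The other patterns: stems with 1 vowel insert -ib- after the first vowel; stems with 3 vowels delete the last vowel and add -et.
So postah → posthoth.

posthoth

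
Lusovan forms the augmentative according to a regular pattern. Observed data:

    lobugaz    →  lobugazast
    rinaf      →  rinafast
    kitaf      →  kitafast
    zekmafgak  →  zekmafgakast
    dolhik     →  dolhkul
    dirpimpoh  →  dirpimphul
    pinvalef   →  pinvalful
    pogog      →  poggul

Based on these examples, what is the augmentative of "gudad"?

gudadast

"gudad" has last vowel 'a'. The stems whose last vowel is 'a' (lobugaz → lobugazast, rinaf → rinafast, kitaf → kitafast) add -ast.
So gudad → gudadast.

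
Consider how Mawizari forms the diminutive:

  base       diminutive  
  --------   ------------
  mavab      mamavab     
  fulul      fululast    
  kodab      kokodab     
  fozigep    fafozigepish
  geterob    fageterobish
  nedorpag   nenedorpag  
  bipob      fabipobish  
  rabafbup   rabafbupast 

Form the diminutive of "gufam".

gugufam

"gufam" has last vowel 'a'. The stems whose last vowel is 'a' (mavab → mamavab, nedorpag → nenedorpag, kodab → kokodab) repeat the first consonant+vowel as a prefix.
So gufam → gugufam.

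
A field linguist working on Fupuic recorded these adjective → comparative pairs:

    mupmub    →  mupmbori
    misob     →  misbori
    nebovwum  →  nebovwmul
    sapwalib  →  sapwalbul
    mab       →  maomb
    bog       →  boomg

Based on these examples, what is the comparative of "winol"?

mab and mupmub both end in -b yet inflect differently (maomb, mupmbori), so the final letter is not what conditions the rule; the number of vowels is.
"winol" has 2 vowels. The stems with 2 vowels (mupmub → mupmbori, misob → misbori) delete the last vowel and add -ori.
So winol → winlori.

winlori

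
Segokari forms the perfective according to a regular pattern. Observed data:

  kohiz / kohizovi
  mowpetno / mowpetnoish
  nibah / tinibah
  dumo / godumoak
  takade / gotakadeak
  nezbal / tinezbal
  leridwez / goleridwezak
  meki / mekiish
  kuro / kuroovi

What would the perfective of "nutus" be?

mowpetno and kuro both end in -o yet inflect differently (mowpetnoish, kuroovi), so the final letter is not what conditions the rule; the first letter is.
"nutus" begins with n-. The stems beginning with n- (nezbal → tinezbal, nibah → tinibah) add the prefix ti-.
The other patterns: stems beginning with m- add -ish; stems beginning with k- add -ovi; stems beginning with d-, l- or t- add go- … -ak around the stem.
So nutus → tinutus.

tinutus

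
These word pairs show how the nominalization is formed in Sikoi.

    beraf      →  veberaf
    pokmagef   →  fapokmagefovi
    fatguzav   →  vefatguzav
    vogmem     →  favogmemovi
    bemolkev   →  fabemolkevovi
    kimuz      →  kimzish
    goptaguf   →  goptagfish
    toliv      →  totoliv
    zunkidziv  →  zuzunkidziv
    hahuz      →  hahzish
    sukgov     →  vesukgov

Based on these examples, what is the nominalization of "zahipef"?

"zahipef" has last vowel 'e'. The stems whose last vowel is 'e' (bemolkev → fabemolkevovi, pokmagef → fapokmagefovi, vogmem → favogmemovi) add fa- … -ovi around the stem.
The other patterns: stems whose last vowel is 'u' delete the last vowel and add -ish; stems whose last vowel is 'i' repeat the first consonant+vowel as a prefix; stems whose last vowel is 'a' or 'o' add the prefix ve-.
So zahipef → fazahipefovi.

fazahipefovi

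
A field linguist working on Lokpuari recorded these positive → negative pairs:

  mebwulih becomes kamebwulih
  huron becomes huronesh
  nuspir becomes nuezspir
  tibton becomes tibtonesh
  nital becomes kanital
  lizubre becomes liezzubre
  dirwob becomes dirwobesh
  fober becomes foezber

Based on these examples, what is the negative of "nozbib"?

nozbibesh

mebwulih and nuspir both have last vowel 'i' yet inflect differently (kamebwulih, nuezspir), so the last vowel is not what conditions the rule; the final letter is.
"nozbib" ends in -b. The one such stem in the data (dirwob → dirwobesh) adds -esh, so the same rule applies.
The other patterns: stems ending in -h or -l add the prefix ka-; stems ending in -e or -r insert -ez- after the first vowel.
So nozbib → nozbibesh.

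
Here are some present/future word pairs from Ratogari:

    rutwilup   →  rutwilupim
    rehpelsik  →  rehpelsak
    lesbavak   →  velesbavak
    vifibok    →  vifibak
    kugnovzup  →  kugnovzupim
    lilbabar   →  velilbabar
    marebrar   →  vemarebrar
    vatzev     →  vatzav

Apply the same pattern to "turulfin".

turulfan

"turulfin" has last vowel 'i'. The one such stem in the data (rehpelsik → rehpelsak) changes the last vowel to 'a' (as do vatzev, vifibok), so the same rule applies.
The other patterns: stems whose last vowel is 'a' add the prefix ve-; stems whose last vowel is 'u' add -im.
So turulfin → turulfan.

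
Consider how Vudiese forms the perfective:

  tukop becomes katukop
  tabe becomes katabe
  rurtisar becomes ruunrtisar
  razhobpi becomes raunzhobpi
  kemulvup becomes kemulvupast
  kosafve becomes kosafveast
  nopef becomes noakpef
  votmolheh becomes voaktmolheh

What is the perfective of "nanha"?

naaknha

tukop and kemulvup both end in -p yet inflect differently (katukop, kemulvupast), so the final letter is not what conditions the rule; the first letter is.
"nanha" begins with n-. The one such stem in the data (nopef → noakpef) inserts -ak- after the first vowel (as does votmolheh), so the same rule applies.
The other patterns: stems beginning with t- add the prefix ka-; stems beginning with r- insert -un- after the first vowel; stems beginning with k- add -ast.
So nanha → naaknha.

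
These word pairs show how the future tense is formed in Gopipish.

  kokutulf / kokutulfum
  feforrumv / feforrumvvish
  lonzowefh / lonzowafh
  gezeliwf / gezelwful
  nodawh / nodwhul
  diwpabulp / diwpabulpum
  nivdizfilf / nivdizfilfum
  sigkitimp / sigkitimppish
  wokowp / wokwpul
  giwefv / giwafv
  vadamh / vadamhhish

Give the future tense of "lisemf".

"lisemf" has second-to-last letter 'm'. The stems whose second-to-last letter is 'm' (sigkitimp → sigkitimppish, feforrumv → feforrumvvish, vadamh → vadamhhish) double the final consonant and add -ish.
The other patterns: stems whose second-to-last letter is 'f' change the last vowel to 'a'; stems whose second-to-last letter is 'w' delete the last vowel and add -ul; stems whose second-to-last letter is 'l' add -um.
So lisemf → lisemffish.

lisemffish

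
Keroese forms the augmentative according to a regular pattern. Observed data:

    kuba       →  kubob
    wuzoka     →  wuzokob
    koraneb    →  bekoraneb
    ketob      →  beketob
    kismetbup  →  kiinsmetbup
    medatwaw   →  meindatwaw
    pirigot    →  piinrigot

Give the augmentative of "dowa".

dowob

kuba and medatwaw both have last vowel 'a' yet inflect differently (kubob, meindatwaw), so the last vowel is not what conditions the rule; the final letter is.
"dowa" ends in -a. The stems ending in -a (kuba → kubob, wuzoka → wuzokob) drop the final letter and add -ob.
The other patterns: stems ending in -b add the prefix be-; stems ending in -p, -t or -w insert -in- after the first vowel.
So dowa → dowob.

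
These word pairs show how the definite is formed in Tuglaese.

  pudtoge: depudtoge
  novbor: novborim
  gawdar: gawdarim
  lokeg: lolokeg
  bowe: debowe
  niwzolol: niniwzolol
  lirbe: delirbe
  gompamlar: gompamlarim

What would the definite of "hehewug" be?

"hehewug" ends in -g. The one such stem in the data (lokeg → lolokeg) repeats the first consonant+vowel as a prefix (as does niwzolol), so the same rule applies.
So hehewug → hehehewug.

hehehewug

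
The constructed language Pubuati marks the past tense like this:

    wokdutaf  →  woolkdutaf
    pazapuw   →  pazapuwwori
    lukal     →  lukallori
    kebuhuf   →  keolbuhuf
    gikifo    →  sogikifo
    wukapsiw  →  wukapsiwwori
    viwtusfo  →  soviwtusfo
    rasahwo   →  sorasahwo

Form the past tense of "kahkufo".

sokahkufo

lukal and wokdutaf both have last vowel 'a' yet inflect differently (lukallori, woolkdutaf), so the last vowel is not what conditions the rule; the final letter is.
"kahkufo" ends in -o. The stems ending in -o (viwtusfo → soviwtusfo, rasahwo → sorasahwo, gikifo → sogikifo) add the prefix so-.
So kahkufo → sokahkufo.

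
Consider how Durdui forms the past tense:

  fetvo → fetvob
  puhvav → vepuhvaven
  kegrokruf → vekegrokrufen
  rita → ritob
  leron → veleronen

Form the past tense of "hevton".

leron and fetvo both have last vowel 'o' yet inflect differently (veleronen, fetvob), so the last vowel is not what conditions the rule; whether the stem ends in a vowel or a consonant is.
"hevton" ends in a consonant. The stems ending in a consonant (leron → veleronen, puhvav → vepuhvaven, kegrokruf → vekegrokrufen) add ve- … -en around the stem.
So hevton → vehevtonen.

vehevtonen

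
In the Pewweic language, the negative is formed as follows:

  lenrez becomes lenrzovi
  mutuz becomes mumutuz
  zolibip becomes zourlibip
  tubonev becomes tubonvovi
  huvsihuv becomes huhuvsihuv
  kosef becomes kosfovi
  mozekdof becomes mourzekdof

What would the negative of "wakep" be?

wakpovi

tubonev and huvsihuv both end in -v yet inflect differently (tubonvovi, huhuvsihuv), so the final letter is not what conditions the rule; the last vowel is.
"wakep" has last vowel 'e'. The stems whose last vowel is 'e' (kosef → kosfovi, tubonev → tubonvovi, lenrez → lenrzovi) delete the last vowel and add -ovi.
So wakep → wakpovi.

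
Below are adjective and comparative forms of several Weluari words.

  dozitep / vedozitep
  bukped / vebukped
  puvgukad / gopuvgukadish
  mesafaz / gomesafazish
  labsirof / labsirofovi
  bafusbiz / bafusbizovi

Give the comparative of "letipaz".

bukped and puvgukad both end in -d yet inflect differently (vebukped, gopuvgukadish), so the final letter is not what conditions the rule; the last vowel is.
"letipaz" has last vowel 'a'. The stems whose last vowel is 'a' (puvgukad → gopuvgukadish, mesafaz → gomesafazish) add go- … -ish around the stem.
So letipaz → goletipazish.

goletipazish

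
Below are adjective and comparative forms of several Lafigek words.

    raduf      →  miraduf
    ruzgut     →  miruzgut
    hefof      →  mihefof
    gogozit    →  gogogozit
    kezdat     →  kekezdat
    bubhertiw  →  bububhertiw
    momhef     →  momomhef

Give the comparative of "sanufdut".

misanufdut

ruzgut and gogozit both end in -t yet inflect differently (miruzgut, gogogozit), so the final letter is not what conditions the rule; the last vowel is.
"sanufdut" has last vowel 'u'. The stems whose last vowel is 'u' (raduf → miraduf, ruzgut → miruzgut) add the prefix mi-.
The other pattern: stems whose last vowel is 'a', 'e' or 'i' repeat the first consonant+vowel as a prefix.
So sanufdut → misanufdut.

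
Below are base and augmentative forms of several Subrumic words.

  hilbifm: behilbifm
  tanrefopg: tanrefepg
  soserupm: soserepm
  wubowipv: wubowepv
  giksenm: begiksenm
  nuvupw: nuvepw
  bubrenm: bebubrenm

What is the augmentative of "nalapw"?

nalepw

soserupm and bubrenm both end in -m yet inflect differently (soserepm, bebubrenm), so the final letter is not what conditions the rule; the second-to-last letter is.
"nalapw" has second-to-last letter 'p'. The stems whose second-to-last letter is 'p' (tanrefopg → tanrefepg, nuvupw → nuvepw, wubowipv → wubowepv) change the last vowel to 'e'.
So nalapw → nalepw.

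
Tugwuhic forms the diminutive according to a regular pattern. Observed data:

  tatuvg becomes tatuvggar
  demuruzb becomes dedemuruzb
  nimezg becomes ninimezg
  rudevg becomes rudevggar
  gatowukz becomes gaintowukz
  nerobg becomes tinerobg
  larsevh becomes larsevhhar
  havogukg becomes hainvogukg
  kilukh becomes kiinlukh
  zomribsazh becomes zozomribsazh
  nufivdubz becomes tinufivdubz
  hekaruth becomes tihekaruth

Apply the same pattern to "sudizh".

zomribsazh and larsevh both end in -h yet inflect differently (zozomribsazh, larsevhhar), so the final letter is not what conditions the rule; the second-to-last letter is.
"sudizh" has second-to-last letter 'z'. The stems whose second-to-last letter is 'z' (demuruzb → dedemuruzb, nimezg → ninimezg, zomribsazh → zozomribsazh) repeat the first consonant+vowel as a prefix.
So sudizh → susudizh.

susudizh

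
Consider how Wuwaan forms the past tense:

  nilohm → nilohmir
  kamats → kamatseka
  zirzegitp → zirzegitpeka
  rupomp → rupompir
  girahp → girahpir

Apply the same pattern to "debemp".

debempir

zirzegitp and girahp both end in -p yet inflect differently (zirzegitpeka, girahpir), so the final letter is not what conditions the rule; the second-to-last letter is.
"debemp" has second-to-last letter 'm'. The one such stem in the data (rupomp → rupompir) adds -ir, so the same rule applies.
So debemp → debempir.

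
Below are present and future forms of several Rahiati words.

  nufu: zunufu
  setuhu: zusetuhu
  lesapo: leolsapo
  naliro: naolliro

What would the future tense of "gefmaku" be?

"gefmaku" ends in -u. The stems ending in -u (setuhu → zusetuhu, nufu → zunufu) add the prefix zu-.
The other pattern: stems ending in -o insert -ol- after the first vowel.
So gefmaku → zugefmaku.

zugefmaku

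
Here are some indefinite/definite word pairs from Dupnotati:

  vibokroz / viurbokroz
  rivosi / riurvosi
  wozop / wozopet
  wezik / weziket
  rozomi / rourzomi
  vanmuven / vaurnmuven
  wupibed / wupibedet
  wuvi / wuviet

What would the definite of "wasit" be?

wuvi and rivosi both end in -i yet inflect differently (wuviet, riurvosi), so the final letter is not what conditions the rule; the first letter is.
"wasit" begins with w-. The stems beginning with w- (wezik → weziket, wupibed → wupibedet, wuvi → wuviet) add -et.
So wasit → wasitet.

wasitet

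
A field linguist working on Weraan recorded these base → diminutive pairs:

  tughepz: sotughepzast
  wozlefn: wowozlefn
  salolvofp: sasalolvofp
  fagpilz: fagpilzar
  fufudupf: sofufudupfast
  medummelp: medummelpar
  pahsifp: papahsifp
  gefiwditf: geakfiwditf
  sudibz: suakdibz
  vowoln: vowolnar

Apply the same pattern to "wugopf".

"wugopf" has second-to-last letter 'p'. The stems whose second-to-last letter is 'p' (tughepz → sotughepzast, fufudupf → sofufudupfast) add so- … -ast around the stem.
So wugopf → sowugopfast.

sowugopfast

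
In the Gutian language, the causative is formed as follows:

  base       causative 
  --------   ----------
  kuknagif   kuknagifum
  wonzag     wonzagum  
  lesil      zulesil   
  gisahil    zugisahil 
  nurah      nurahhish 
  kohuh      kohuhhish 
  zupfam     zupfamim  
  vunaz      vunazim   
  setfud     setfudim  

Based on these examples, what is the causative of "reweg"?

"reweg" ends in -g. The one such stem in the data (wonzag → wonzagum) adds -um, so the same rule applies.
The other patterns: stems ending in -l add the prefix zu-; stems ending in -h double the final consonant and add -ish; stems ending in -d, -m or -z add -im.
So reweg → rewegum.

rewegum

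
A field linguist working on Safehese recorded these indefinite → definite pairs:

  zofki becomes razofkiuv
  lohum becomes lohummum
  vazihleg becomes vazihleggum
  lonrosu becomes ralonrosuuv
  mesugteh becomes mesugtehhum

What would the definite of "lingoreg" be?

lingoreggum

lonrosu and lohum both have last vowel 'u' yet inflect differently (ralonrosuuv, lohummum), so the last vowel is not what conditions the rule; whether the stem ends in a vowel or a consonant is.
"lingoreg" ends in a consonant. The stems ending in a consonant (vazihleg → vazihleggum, lohum → lohummum, mesugteh → mesugtehhum) double the final consonant and add -um.
So lingoreg → lingoreggum.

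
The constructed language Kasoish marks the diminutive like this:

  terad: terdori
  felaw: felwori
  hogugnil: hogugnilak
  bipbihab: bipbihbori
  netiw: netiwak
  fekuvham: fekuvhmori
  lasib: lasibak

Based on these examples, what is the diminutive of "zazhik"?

"zazhik" has last vowel 'i'. The stems whose last vowel is 'i' (hogugnil → hogugnilak, netiw → netiwak, lasib → lasibak) add -ak.
The other pattern: stems whose last vowel is 'a' delete the last vowel and add -ori.
So zazhik → zazhikak.

zazhikak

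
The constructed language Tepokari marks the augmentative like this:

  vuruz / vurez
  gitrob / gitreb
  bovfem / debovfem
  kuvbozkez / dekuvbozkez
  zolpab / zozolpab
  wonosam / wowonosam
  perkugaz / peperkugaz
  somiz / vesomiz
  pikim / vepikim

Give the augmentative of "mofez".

vuruz and kuvbozkez both end in -z yet inflect differently (vurez, dekuvbozkez), so the final letter is not what conditions the rule; the last vowel is.
"mofez" has last vowel 'e'. The stems whose last vowel is 'e' (bovfem → debovfem, kuvbozkez → dekuvbozkez) add the prefix de-.
So mofez → demofez.

demofez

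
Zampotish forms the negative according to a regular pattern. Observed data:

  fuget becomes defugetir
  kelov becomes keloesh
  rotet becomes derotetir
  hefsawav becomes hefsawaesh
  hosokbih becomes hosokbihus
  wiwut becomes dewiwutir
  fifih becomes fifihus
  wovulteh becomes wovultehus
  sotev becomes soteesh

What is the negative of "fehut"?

"fehut" ends in -t. The stems ending in -t (fuget → defugetir, rotet → derotetir, wiwut → dewiwutir) add de- … -ir around the stem.
The other patterns: stems ending in -v drop the final letter and add -esh; stems ending in -h add -us.
So fehut → defehutir.

defehutir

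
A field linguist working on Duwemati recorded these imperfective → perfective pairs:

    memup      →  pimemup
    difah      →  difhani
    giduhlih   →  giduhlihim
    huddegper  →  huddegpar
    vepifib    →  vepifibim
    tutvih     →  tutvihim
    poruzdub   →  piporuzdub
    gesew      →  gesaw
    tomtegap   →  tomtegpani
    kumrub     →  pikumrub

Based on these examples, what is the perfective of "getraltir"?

getraltirim

"getraltir" has last vowel 'i'. The stems whose last vowel is 'i' (giduhlih → giduhlihim, vepifib → vepifibim, tutvih → tutvihim) add -im.
So getraltir → getraltirim.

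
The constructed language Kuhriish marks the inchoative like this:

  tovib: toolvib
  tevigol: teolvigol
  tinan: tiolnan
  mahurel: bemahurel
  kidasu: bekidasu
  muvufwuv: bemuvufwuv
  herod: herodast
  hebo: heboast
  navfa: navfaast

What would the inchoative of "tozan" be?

tevigol and mahurel both end in -l yet inflect differently (teolvigol, bemahurel), so the final letter is not what conditions the rule; the first letter is.
"tozan" begins with t-. The stems beginning with t- (tovib → toolvib, tevigol → teolvigol, tinan → tiolnan) insert -ol- after the first vowel.
The other patterns: stems beginning with k- or m- add the prefix be-; stems beginning with h- or n- add -ast.
So tozan → toolzan.

toolzan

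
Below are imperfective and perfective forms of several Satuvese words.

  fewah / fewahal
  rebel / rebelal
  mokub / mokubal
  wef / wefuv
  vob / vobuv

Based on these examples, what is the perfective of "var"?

"var" has 1 vowel. The stems with 1 vowel (wef → wefuv, vob → vobuv) add -uv.
So var → varuv.

varuv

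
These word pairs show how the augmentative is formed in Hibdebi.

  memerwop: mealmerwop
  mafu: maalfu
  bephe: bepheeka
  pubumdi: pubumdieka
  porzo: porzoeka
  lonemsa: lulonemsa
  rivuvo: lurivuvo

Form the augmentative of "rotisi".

porzo and rivuvo both end in -o yet inflect differently (porzoeka, lurivuvo), so the final letter is not what conditions the rule; the first letter is.
"rotisi" begins with r-. The one such stem in the data (rivuvo → lurivuvo) adds the prefix lu-, so the same rule applies.
The other patterns: stems beginning with m- insert -al- after the first vowel; stems beginning with b- or p- add -eka.
So rotisi → lurotisi.

lurotisi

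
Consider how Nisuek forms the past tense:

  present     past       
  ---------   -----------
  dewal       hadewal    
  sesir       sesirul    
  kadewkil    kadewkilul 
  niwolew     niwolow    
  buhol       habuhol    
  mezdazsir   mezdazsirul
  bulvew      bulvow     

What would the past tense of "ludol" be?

haludol

kadewkil and dewal both end in -l yet inflect differently (kadewkilul, hadewal), so the final letter is not what conditions the rule; the last vowel is.
"ludol" has last vowel 'o'. The one such stem in the data (buhol → habuhol) adds the prefix ha-, so the same rule applies.
The other patterns: stems whose last vowel is 'e' change the last vowel to 'o'; stems whose last vowel is 'i' add -ul.
So ludol → haludol.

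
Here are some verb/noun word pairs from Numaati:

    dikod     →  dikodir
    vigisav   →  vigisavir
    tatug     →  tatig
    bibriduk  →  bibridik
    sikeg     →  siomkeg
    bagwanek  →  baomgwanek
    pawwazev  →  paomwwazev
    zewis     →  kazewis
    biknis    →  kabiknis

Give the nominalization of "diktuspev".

diomktuspev

tatug and sikeg both end in -g yet inflect differently (tatig, siomkeg), so the final letter is not what conditions the rule; the last vowel is.
"diktuspev" has last vowel 'e'. The stems whose last vowel is 'e' (sikeg → siomkeg, bagwanek → baomgwanek, pawwazev → paomwwazev) insert -om- after the first vowel.
So diktuspev → diomktuspev.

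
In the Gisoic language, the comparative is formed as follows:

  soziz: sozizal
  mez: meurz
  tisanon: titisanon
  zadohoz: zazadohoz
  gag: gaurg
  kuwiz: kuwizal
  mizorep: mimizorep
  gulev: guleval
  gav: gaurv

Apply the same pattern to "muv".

muurv

mez and kuwiz both end in -z yet inflect differently (meurz, kuwizal), so the final letter is not what conditions the rule; the number of vowels is.
"muv" has 1 vowel. The stems with 1 vowel (gav → gaurv, mez → meurz, gag → gaurg) insert -ur- after the first vowel.
So muv → muurv.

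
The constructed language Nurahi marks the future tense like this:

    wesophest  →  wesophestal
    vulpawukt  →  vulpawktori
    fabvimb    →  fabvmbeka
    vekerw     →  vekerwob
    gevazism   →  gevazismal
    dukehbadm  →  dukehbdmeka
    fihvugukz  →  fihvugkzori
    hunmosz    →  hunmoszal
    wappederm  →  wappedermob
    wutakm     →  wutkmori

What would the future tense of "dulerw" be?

dulerwob

vulpawukt and wesophest both end in -t yet inflect differently (vulpawktori, wesophestal), so the final letter is not what conditions the rule; the second-to-last letter is.
"dulerw" has second-to-last letter 'r'. The stems whose second-to-last letter is 'r' (vekerw → vekerwob, wappederm → wappedermob) add -ob.
So dulerw → dulerwob.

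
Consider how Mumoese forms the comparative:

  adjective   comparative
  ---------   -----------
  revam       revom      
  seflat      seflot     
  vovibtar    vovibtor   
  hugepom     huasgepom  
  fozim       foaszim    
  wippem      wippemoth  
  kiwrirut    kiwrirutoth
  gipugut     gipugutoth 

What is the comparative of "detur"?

"detur" has last vowel 'u'. The stems whose last vowel is 'u' (kiwrirut → kiwrirutoth, gipugut → gipugutoth) add -oth.
So detur → deturoth.

deturoth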